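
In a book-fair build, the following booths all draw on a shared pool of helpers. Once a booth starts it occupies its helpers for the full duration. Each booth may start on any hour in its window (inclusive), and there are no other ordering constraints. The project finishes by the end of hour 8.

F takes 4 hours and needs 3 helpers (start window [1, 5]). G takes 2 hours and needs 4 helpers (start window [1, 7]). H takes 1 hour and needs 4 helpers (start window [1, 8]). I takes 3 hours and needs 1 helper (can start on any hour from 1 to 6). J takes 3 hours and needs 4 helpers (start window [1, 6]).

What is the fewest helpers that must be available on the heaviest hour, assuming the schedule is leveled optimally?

Early-start (F@1, G@1, H@1, I@1, J@1) gives peak 16: h1:16  h2:12  h3:8  h4:3  h5:0  h6:0  h7:0  h8:0.
Shift H→3, I→4, J→5.
Schedule F@1, G@1, H@3, I@4, J@5: h1:7  h2:7  h3:7  h4:4  h5:5  h6:5  h7:4  h8:0 — peak 7.

7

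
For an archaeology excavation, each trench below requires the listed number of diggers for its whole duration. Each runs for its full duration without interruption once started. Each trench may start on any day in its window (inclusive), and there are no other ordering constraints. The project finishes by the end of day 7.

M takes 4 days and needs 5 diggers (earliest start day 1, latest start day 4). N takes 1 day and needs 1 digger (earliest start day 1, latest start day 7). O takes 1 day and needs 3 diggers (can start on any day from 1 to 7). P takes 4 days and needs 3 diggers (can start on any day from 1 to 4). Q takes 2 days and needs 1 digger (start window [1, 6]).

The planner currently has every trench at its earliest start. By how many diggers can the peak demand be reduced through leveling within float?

5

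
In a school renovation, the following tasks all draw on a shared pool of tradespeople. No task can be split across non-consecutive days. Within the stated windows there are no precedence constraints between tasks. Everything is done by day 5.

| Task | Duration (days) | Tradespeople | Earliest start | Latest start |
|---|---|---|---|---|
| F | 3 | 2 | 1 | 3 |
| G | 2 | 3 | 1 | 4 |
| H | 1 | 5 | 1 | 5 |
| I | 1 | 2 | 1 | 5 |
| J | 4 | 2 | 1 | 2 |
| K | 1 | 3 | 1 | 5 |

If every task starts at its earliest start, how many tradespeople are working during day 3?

4

At early start, day 3 has: F, J.
Demand: 2 + 2 = 4.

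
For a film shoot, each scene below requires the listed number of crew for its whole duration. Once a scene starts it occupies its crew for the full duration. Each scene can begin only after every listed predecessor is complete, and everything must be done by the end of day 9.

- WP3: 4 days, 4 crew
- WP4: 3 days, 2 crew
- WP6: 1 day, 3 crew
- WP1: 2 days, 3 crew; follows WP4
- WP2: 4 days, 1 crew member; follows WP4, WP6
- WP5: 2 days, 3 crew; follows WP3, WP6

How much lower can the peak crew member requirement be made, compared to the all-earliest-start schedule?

3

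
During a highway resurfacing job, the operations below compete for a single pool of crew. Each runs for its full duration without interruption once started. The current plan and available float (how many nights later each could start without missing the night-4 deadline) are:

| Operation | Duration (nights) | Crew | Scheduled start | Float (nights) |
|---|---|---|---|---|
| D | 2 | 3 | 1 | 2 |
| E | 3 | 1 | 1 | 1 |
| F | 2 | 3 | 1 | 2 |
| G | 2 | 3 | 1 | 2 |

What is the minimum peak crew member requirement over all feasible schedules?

7

Early-start (D@1, E@1, F@1, G@1) gives peak 10: n1:10  n2:10  n3:1  n4:0.
Shift G→3.
Schedule D@1, E@1, F@1, G@3: n1:7  n2:7  n3:4  n4:3 — peak 7.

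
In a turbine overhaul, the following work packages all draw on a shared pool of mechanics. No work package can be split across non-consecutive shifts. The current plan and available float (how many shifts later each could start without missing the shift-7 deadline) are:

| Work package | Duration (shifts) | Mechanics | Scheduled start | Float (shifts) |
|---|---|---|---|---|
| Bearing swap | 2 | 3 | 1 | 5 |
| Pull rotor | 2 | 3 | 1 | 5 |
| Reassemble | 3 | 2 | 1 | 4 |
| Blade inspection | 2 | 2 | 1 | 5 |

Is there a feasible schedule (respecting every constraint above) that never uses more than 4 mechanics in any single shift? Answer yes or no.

yes

Schedule Bearing swap@1, Pull rotor@3, Reassemble@5, Blade inspection@5: s1:3  s2:3  s3:3  s4:3  s5:4  s6:4  s7:2 — peak 4 ≤ 4.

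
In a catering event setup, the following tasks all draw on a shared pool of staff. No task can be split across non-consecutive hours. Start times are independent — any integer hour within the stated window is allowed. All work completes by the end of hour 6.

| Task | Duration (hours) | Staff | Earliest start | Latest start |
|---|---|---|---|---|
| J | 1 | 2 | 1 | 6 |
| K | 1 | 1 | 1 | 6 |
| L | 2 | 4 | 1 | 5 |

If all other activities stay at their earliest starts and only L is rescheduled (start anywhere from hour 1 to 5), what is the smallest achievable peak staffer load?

4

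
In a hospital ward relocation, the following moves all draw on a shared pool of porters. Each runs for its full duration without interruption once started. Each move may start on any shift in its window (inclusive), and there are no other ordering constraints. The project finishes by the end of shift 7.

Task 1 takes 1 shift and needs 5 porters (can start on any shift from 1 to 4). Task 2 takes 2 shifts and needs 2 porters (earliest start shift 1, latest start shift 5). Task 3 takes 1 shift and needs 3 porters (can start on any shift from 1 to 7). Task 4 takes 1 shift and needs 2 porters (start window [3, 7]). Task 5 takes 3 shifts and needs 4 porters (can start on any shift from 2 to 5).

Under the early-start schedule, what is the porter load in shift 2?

6

At early start, shift 2 has: Task 2, Task 5.
Demand: 2 + 4 = 6.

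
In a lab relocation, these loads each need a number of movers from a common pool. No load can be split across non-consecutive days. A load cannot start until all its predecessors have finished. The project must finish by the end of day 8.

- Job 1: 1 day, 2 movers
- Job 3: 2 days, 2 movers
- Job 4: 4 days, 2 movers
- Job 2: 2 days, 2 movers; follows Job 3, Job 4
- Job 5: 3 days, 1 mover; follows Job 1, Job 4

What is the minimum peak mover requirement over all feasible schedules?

4

Early-start (Job 1@1, Job 3@1, Job 4@1, Job 2@5, Job 5@5) gives peak 6: d1:6  d2:4  d3:2  d4:2  d5:3  d6:3  d7:1  d8:0.
Shift Job 4→2, Job 2→6, Job 5→6.
Schedule Job 1@1, Job 3@1, Job 4@2, Job 2@6, Job 5@6: d1:4  d2:4  d3:2  d4:2  d5:2  d6:3  d7:3  d8:1 — peak 4.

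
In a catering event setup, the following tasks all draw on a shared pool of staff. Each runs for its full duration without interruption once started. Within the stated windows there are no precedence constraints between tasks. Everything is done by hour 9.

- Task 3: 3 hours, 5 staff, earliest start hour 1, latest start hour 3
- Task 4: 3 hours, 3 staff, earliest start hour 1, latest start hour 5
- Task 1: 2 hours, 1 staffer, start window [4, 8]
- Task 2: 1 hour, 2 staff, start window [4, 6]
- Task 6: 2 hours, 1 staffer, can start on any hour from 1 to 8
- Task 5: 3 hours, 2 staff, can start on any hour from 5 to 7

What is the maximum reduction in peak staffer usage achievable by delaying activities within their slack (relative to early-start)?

4

Early-start peak: h1:9  h2:9  h3:8  h4:3  h5:3  h6:2  h7:2  h8:0  h9:0 ⇒ 9.
Leveled (Task 3@1, Task 4@4, Task 1@4, Task 2@6, Task 6@4, Task 5@7): h1:5  h2:5  h3:5  h4:5  h5:5  h6:5  h7:2  h8:2  h9:2 ⇒ 5.
Reduction 9 − 5 = 4.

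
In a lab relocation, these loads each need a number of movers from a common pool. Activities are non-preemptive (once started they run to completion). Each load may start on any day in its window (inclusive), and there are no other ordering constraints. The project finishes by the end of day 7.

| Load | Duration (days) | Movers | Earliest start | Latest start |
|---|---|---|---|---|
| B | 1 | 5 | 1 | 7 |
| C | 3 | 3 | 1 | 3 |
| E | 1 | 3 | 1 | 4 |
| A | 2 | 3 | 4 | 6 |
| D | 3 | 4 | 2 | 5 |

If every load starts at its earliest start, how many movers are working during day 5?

3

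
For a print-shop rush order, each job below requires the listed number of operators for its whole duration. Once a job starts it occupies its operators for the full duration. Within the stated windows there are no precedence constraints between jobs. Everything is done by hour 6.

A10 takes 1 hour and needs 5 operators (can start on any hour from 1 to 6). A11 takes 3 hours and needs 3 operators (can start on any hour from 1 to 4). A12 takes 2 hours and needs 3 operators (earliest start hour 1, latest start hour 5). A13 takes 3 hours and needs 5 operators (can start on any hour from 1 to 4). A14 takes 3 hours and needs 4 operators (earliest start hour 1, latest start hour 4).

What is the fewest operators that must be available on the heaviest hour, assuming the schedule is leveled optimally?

Early-start (A10@1, A11@1, A12@1, A13@1, A14@1) gives peak 20: h1:20  h2:15  h3:12  h4:0  h5:0  h6:0.
Shift A12→2, A13→4, A14→4.
Schedule A10@1, A11@1, A12@2, A13@4, A14@4: h1:8  h2:6  h3:6  h4:9  h5:9  h6:9 — peak 9.

9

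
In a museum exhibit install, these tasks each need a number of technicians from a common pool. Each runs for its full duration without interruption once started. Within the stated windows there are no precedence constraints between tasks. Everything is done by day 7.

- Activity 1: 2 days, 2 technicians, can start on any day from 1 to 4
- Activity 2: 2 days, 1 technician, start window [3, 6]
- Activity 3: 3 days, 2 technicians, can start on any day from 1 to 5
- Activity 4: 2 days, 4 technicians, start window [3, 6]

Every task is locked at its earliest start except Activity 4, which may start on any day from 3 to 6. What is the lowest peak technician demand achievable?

Activity 4@3: d1:4  d2:4  d3:7  d4:5  d5:0  d6:0  d7:0 → peak 7
Activity 4@4: d1:4  d2:4  d3:3  d4:5  d5:4  d6:0  d7:0 → peak 5
Activity 4@5: d1:4  d2:4  d3:3  d4:1  d5:4  d6:4  d7:0 → peak 4
Activity 4@6: d1:4  d2:4  d3:3  d4:1  d5:0  d6:4  d7:4 → peak 4
Best is Activity 4@5, peak 4.

4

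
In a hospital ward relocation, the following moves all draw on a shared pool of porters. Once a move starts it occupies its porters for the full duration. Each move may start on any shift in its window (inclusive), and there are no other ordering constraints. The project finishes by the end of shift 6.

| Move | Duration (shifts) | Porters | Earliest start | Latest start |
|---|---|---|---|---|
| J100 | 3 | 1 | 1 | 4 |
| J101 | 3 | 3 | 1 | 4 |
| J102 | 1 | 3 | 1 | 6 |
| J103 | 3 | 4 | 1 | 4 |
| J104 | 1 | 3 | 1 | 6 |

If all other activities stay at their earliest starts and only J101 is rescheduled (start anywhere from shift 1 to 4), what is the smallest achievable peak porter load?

11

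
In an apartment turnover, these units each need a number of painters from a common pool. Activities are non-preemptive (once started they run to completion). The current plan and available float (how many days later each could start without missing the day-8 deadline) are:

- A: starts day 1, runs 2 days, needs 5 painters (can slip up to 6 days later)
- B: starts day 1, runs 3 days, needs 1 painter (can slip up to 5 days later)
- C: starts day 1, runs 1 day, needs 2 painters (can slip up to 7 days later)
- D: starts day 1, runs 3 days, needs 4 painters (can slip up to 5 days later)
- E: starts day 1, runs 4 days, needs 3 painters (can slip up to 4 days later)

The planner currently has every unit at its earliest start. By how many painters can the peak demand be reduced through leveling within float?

Early-start peak: d1:15  d2:13  d3:8  d4:3  d5:0  d6:0  d7:0  d8:0 ⇒ 15.
Leveled (A@1, B@1, C@3, D@3, E@4): d1:6  d2:6  d3:7  d4:7  d5:7  d6:3  d7:3  d8:0 ⇒ 7.
Reduction 15 − 7 = 8.

8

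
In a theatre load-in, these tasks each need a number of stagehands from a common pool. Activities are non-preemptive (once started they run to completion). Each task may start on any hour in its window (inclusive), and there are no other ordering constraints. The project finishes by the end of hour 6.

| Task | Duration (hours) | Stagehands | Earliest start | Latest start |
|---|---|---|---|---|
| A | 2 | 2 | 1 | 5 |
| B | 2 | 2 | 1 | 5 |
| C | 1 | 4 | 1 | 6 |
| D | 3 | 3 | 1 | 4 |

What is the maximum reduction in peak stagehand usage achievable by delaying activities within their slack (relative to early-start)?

Early-start peak: h1:11  h2:7  h3:3  h4:0  h5:0  h6:0 ⇒ 11.
Leveled (A@1, B@1, C@3, D@4): h1:4  h2:4  h3:4  h4:3  h5:3  h6:3 ⇒ 4.
Reduction 11 − 4 = 7.

7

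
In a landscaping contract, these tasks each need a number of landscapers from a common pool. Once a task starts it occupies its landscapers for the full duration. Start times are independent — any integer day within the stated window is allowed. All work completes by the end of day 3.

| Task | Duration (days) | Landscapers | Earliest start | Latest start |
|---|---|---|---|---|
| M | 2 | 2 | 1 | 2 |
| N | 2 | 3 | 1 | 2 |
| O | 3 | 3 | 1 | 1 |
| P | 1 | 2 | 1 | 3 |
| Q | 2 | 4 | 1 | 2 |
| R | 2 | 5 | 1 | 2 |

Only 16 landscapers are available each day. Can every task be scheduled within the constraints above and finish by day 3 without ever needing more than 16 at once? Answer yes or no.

no

The minimum achievable peak is 17; 16 < 17, so no feasible schedule stays within the cap.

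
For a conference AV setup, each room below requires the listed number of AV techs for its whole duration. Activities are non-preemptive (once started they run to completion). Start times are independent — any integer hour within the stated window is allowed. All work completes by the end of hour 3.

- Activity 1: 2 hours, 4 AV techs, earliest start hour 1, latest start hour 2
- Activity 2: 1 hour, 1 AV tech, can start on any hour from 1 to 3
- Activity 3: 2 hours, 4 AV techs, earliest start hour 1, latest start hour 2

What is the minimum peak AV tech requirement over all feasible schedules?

Early-start (Activity 1@1, Activity 2@1, Activity 3@1) gives peak 9: h1:9  h2:8  h3:0.
Shift Activity 3→2.
Schedule Activity 1@1, Activity 2@1, Activity 3@2: h1:5  h2:8  h3:4 — peak 8.
No arrangement of the 12 feasible schedules does better.

8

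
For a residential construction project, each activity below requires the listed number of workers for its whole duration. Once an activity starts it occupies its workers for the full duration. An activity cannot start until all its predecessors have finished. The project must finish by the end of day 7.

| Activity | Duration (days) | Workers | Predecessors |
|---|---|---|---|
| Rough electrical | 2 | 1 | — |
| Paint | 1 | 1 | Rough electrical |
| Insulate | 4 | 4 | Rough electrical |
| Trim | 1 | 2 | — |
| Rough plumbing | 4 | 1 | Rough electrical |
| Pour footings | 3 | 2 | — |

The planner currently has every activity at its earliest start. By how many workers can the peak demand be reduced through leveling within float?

3

Early-start peak: d1:5  d2:3  d3:8  d4:5  d5:5  d6:5  d7:0 ⇒ 8.
Leveled (Rough electrical@1, Paint@3, Insulate@4, Trim@1, Rough plumbing@3, Pour footings@1): d1:5  d2:3  d3:4  d4:5  d5:5  d6:5  d7:4 ⇒ 5.
Reduction 8 − 5 = 3.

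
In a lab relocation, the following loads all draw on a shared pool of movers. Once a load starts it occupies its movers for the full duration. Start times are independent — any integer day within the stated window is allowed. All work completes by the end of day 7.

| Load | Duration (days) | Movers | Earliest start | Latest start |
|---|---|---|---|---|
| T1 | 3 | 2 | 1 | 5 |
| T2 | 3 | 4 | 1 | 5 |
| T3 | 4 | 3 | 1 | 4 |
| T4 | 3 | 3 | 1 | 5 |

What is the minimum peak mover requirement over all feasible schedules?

Early-start (T1@1, T2@1, T3@1, T4@1) gives peak 12: d1:12  d2:12  d3:12  d4:3  d5:0  d6:0  d7:0.
Shift T3→4, T4→4.
Schedule T1@1, T2@1, T3@4, T4@4: d1:6  d2:6  d3:6  d4:6  d5:6  d6:6  d7:3 — peak 6.
Total mover-days = 39 over 7 days ⇒ peak ≥ ⌈39/7⌉ = 6, so 6 is optimal.

6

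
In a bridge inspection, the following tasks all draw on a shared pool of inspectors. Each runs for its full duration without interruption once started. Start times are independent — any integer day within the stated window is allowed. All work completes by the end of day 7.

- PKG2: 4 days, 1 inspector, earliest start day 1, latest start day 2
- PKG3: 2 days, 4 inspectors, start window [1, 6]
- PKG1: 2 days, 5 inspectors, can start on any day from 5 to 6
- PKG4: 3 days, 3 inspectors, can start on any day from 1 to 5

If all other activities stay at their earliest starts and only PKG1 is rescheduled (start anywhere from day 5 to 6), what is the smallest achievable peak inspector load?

8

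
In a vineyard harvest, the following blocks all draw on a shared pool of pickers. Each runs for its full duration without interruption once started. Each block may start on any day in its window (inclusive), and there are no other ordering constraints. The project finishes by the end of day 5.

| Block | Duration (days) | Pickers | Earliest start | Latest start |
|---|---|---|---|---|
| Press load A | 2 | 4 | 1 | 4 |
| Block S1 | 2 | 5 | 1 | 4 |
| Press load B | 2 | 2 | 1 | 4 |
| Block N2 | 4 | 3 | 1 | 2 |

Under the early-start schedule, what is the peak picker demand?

14

Early-start schedule: Press load A@1, Block S1@1, Press load B@1, Block N2@1.
Load per day: day 1: 14, day 2: 14, day 3: 3, day 4: 3, day 5: 0.
Peak is 14.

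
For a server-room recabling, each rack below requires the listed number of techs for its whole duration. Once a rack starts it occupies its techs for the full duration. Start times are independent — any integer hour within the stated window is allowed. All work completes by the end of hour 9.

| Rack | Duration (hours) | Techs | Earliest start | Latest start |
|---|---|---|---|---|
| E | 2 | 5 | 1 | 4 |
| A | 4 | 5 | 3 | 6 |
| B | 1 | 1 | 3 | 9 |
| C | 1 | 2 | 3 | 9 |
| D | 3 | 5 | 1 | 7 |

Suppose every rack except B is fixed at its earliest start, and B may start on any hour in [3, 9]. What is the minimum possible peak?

12

B@3: h1:10  h2:10  h3:13  h4:5  h5:5  h6:5  h7:0  h8:0  h9:0 → peak 13
B@4: h1:10  h2:10  h3:12  h4:6  h5:5  h6:5  h7:0  h8:0  h9:0 → peak 12
B@5: h1:10  h2:10  h3:12  h4:5  h5:6  h6:5  h7:0  h8:0  h9:0 → peak 12
B@6: h1:10  h2:10  h3:12  h4:5  h5:5  h6:6  h7:0  h8:0  h9:0 → peak 12
B@7: h1:10  h2:10  h3:12  h4:5  h5:5  h6:5  h7:1  h8:0  h9:0 → peak 12
B@8: h1:10  h2:10  h3:12  h4:5  h5:5  h6:5  h7:0  h8:1  h9:0 → peak 12
B@9: h1:10  h2:10  h3:12  h4:5  h5:5  h6:5  h7:0  h8:0  h9:1 → peak 12
Best is B@4, peak 12.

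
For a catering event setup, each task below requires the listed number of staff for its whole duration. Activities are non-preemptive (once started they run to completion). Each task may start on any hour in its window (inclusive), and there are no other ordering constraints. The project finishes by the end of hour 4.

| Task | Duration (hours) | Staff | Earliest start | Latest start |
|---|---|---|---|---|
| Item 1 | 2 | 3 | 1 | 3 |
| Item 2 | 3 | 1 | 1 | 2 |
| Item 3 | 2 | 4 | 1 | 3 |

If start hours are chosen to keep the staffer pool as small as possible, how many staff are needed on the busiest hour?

Early-start (Item 1@1, Item 2@1, Item 3@1) gives peak 8: h1:8  h2:8  h3:1  h4:0.
Shift Item 3→3.
Schedule Item 1@1, Item 2@1, Item 3@3: h1:4  h2:4  h3:5  h4:4 — peak 5.
Total staffer-hours = 17 over 4 hours ⇒ peak ≥ ⌈17/4⌉ = 5, so 5 is optimal.

5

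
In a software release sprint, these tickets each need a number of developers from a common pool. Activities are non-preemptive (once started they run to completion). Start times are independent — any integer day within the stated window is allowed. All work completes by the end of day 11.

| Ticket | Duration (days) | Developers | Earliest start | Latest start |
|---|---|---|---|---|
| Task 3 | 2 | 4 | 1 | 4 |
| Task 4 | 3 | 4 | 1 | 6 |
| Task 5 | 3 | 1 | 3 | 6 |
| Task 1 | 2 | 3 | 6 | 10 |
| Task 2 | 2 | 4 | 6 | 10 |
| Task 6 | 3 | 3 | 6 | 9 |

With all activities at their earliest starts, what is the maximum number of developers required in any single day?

Early-start schedule: Task 3@1, Task 4@1, Task 5@3, Task 1@6, Task 2@6, Task 6@6.
Load per day: day 1: 8, day 2: 8, day 3: 5, day 4: 1, day 5: 1, day 6: 10, day 7: 10, day 8: 3, day 9: 0, day 10: 0, day 11: 0.
Peak is 10.

10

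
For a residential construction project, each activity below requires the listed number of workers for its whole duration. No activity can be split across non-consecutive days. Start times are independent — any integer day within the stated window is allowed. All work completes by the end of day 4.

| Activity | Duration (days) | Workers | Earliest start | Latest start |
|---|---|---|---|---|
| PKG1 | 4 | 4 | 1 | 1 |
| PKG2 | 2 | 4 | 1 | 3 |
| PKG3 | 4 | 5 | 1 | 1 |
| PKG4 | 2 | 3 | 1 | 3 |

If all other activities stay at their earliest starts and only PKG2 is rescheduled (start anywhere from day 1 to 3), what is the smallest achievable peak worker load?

13

PKG2@1: d1:16  d2:16  d3:9  d4:9 → peak 16
PKG2@2: d1:12  d2:16  d3:13  d4:9 → peak 16
PKG2@3: d1:12  d2:12  d3:13  d4:13 → peak 13
Best is PKG2@3, peak 13.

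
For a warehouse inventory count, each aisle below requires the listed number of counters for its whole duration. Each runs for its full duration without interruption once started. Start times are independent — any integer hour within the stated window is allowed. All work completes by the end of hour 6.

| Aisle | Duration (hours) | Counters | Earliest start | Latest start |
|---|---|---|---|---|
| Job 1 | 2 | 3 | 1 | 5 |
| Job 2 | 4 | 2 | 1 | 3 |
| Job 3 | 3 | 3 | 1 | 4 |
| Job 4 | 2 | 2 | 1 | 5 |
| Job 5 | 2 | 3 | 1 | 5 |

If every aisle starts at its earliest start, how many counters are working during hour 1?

13

At early start, hour 1 has: Job 1, Job 2, Job 3, Job 4, Job 5.
Demand: 3 + 2 + 3 + 2 + 3 = 13.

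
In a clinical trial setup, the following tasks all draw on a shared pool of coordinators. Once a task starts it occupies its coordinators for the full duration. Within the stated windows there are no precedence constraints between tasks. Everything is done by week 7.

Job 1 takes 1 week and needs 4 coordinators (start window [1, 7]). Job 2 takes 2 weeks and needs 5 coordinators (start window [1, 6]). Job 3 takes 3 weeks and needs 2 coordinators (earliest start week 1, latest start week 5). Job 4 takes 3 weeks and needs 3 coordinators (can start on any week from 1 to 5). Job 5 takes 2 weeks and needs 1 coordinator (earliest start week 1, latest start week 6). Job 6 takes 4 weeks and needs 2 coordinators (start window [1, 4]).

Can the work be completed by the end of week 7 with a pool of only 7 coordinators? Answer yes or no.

Schedule Job 1@1, Job 2@2, Job 3@1, Job 4@4, Job 5@4, Job 6@4: w1:6  w2:7  w3:7  w4:6  w5:6  w6:5  w7:2 — peak 7 ≤ 7.

yes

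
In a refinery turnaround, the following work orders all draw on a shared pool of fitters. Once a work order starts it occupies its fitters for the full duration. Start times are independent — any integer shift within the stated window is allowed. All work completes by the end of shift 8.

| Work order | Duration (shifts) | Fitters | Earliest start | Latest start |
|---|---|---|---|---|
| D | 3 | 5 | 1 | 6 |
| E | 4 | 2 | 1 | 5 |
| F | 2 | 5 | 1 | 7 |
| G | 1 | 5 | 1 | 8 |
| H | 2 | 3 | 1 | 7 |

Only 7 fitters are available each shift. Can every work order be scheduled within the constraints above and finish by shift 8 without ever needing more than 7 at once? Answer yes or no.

Schedule D@1, E@1, F@4, G@6, H@7: s1:7  s2:7  s3:7  s4:7  s5:5  s6:5  s7:3  s8:3 — peak 7 ≤ 7.

yes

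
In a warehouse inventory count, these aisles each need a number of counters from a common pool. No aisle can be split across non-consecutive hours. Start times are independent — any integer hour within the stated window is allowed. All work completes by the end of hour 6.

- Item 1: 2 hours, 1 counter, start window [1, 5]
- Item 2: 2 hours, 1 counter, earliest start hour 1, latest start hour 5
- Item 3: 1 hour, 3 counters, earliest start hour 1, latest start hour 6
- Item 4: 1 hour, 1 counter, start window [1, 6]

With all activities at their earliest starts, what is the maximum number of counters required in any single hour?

6

Early-start schedule: Item 1@1, Item 2@1, Item 3@1, Item 4@1.
Load per hour: hour 1: 6, hour 2: 2, hour 3: 0, hour 4: 0, hour 5: 0, hour 6: 0.
Peak is 6.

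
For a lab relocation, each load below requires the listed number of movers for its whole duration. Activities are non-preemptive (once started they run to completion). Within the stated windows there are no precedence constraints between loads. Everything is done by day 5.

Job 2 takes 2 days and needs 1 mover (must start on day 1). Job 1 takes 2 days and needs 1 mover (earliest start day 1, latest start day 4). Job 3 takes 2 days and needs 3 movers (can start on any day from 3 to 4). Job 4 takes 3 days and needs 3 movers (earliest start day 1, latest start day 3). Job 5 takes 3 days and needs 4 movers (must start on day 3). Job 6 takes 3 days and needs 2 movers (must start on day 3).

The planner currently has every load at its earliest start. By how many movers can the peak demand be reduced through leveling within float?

3

Early-start peak: d1:5  d2:5  d3:12  d4:9  d5:6 ⇒ 12.
Leveled (Job 2@1, Job 1@1, Job 3@4, Job 4@1, Job 5@3, Job 6@3): d1:5  d2:5  d3:9  d4:9  d5:9 ⇒ 9.
Reduction 12 − 9 = 3.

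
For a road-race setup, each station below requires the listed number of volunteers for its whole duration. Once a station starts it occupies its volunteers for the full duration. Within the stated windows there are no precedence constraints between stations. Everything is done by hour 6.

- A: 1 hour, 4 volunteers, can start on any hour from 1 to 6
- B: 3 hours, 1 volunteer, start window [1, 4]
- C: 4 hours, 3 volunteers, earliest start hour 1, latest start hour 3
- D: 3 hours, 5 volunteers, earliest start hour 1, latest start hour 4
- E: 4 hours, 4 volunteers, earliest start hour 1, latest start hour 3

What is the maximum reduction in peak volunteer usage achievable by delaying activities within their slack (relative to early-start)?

5

Early-start peak: h1:17  h2:13  h3:13  h4:7  h5:0  h6:0 ⇒ 17.
Leveled (A@1, B@1, C@1, D@4, E@1): h1:12  h2:8  h3:8  h4:12  h5:5  h6:5 ⇒ 12.
Reduction 17 − 12 = 5.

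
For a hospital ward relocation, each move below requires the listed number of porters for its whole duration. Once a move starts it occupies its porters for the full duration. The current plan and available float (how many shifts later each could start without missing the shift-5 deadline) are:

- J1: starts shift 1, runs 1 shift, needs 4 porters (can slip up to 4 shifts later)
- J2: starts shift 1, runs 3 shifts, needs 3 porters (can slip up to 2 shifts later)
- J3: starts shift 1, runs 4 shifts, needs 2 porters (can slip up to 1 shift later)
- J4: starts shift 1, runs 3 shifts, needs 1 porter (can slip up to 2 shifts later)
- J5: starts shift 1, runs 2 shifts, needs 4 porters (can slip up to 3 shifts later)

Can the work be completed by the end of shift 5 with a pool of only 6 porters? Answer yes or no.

no

Total porter-shifts = 32; over 5 shifts the average is 32/5 > 6, so some shift must exceed 6.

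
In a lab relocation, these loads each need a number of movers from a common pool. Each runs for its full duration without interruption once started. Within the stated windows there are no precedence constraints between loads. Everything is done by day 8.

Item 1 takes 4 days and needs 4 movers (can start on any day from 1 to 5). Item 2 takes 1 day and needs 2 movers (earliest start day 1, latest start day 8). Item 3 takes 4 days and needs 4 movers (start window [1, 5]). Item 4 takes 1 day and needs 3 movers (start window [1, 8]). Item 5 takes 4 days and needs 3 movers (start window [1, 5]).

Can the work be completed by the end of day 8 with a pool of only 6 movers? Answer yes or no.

no

Total mover-days = 49; over 8 days the average is 49/8 > 6, so some day must exceed 6.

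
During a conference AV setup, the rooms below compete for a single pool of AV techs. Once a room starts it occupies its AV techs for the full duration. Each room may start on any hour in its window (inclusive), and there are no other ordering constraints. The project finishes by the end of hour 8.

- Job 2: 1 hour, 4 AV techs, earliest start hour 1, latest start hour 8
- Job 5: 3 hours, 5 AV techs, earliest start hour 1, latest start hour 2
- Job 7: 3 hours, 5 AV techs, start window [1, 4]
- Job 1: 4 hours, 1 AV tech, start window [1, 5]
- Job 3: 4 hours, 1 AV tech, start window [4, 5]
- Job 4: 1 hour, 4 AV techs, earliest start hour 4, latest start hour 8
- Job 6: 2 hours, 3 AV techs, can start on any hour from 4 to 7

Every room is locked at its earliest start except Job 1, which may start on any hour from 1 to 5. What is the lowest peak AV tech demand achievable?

14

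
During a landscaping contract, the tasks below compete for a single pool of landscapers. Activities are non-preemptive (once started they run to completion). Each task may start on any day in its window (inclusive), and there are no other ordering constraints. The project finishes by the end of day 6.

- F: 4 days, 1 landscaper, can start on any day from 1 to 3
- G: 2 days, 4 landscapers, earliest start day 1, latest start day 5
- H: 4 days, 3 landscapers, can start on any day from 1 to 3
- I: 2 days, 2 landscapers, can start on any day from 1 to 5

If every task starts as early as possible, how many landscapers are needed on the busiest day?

Early-start schedule: F@1, G@1, H@1, I@1.
Load per day: day 1: 10, day 2: 10, day 3: 4, day 4: 4, day 5: 0, day 6: 0.
Peak is 10.

10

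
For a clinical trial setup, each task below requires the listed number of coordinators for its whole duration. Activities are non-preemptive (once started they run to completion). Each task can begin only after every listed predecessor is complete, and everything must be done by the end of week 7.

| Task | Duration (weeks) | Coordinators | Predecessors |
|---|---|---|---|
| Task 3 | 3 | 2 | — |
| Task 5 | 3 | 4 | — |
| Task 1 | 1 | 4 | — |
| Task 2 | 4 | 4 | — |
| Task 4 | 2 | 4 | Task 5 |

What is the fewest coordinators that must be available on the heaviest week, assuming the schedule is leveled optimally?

Early-start (Task 3@1, Task 5@1, Task 1@1, Task 2@1, Task 4@4) gives peak 14: w1:14  w2:10  w3:10  w4:8  w5:4  w6:0  w7:0.
Shift Task 1→4, Task 2→4, Task 4→5.
Schedule Task 3@1, Task 5@1, Task 1@4, Task 2@4, Task 4@5: w1:6  w2:6  w3:6  w4:8  w5:8  w6:8  w7:4 — peak 8.

8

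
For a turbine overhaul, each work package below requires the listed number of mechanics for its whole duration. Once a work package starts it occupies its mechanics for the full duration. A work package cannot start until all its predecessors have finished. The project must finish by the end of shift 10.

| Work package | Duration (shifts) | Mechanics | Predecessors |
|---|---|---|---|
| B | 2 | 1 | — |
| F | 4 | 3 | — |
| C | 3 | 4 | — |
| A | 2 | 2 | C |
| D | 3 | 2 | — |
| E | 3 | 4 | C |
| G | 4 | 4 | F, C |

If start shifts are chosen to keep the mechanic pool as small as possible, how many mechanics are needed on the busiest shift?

Early-start (B@1, F@1, C@1, A@4, D@1, E@4, G@5) gives peak 10: s1:10  s2:10  s3:9  s4:9  s5:10  s6:8  s7:4  s8:4  s9:0  s10:0.
Shift B→5, A→5, D→7, G→7.
Schedule B@5, F@1, C@1, A@5, D@7, E@4, G@7: s1:7  s2:7  s3:7  s4:7  s5:7  s6:7  s7:6  s8:6  s9:6  s10:4 — peak 7.
Total mechanic-shifts = 64 over 10 shifts ⇒ peak ≥ ⌈64/10⌉ = 7, so 7 is optimal.

7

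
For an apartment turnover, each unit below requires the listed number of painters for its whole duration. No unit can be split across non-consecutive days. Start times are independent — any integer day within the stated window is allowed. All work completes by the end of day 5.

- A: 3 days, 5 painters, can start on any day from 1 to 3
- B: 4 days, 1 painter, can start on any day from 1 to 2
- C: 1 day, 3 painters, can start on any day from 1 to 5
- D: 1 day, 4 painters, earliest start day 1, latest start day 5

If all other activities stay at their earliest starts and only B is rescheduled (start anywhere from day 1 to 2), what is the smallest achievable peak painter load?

B@1: d1:13  d2:6  d3:6  d4:1  d5:0 → peak 13
B@2: d1:12  d2:6  d3:6  d4:1  d5:1 → peak 12
Best is B@2, peak 12.

12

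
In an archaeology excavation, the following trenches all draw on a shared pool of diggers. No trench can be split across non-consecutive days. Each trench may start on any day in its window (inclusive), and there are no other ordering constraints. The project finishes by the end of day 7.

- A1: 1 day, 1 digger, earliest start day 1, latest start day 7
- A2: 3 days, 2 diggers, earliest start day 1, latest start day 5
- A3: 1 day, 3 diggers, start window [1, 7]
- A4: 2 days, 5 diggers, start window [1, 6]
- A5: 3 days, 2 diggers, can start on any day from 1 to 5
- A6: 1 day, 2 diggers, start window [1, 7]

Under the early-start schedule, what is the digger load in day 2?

At early start, day 2 has: A2, A4, A5.
Demand: 2 + 5 + 2 = 9.

9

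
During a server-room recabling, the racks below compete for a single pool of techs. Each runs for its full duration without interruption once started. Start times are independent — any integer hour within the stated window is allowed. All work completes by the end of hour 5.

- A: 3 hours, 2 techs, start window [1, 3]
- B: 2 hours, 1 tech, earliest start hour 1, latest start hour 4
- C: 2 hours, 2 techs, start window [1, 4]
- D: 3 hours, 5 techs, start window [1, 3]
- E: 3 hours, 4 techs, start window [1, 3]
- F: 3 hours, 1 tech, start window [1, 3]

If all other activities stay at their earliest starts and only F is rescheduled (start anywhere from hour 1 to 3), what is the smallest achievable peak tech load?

F@1: h1:15  h2:15  h3:12  h4:0  h5:0 → peak 15
F@2: h1:14  h2:15  h3:12  h4:1  h5:0 → peak 15
F@3: h1:14  h2:14  h3:12  h4:1  h5:1 → peak 14
Best is F@3, peak 14.

14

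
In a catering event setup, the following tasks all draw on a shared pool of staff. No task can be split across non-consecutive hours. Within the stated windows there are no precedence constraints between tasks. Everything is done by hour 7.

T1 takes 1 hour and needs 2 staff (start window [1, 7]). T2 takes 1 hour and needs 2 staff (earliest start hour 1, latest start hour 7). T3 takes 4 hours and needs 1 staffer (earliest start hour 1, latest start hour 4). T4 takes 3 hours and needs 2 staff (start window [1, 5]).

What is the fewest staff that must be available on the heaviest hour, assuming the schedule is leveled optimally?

3

Early-start (T1@1, T2@1, T3@1, T4@1) gives peak 7: h1:7  h2:3  h3:3  h4:1  h5:0  h6:0  h7:0.
Shift T2→2, T4→3.
Schedule T1@1, T2@2, T3@1, T4@3: h1:3  h2:3  h3:3  h4:3  h5:2  h6:0  h7:0 — peak 3.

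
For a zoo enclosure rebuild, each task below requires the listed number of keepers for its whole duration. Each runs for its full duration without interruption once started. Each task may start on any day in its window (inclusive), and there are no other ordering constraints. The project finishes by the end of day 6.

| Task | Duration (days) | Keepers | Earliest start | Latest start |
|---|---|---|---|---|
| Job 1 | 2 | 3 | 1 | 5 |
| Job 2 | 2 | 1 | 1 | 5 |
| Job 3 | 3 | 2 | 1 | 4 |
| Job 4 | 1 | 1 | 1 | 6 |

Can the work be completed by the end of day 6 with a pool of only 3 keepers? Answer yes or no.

yes

Schedule Job 1@1, Job 2@3, Job 3@3, Job 4@5: d1:3  d2:3  d3:3  d4:3  d5:3  d6:0 — peak 3 ≤ 3.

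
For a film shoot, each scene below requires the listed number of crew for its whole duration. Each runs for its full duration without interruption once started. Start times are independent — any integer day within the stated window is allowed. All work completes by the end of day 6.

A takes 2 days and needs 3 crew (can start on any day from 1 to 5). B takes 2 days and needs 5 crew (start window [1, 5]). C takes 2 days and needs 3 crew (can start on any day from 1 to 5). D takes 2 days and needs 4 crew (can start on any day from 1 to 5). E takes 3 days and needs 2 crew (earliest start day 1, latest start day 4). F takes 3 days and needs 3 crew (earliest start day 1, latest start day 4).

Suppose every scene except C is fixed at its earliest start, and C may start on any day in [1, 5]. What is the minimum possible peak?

17

C@1: d1:20  d2:20  d3:5  d4:0  d5:0  d6:0 → peak 20
C@2: d1:17  d2:20  d3:8  d4:0  d5:0  d6:0 → peak 20
C@3: d1:17  d2:17  d3:8  d4:3  d5:0  d6:0 → peak 17
C@4: d1:17  d2:17  d3:5  d4:3  d5:3  d6:0 → peak 17
C@5: d1:17  d2:17  d3:5  d4:0  d5:3  d6:3 → peak 17
Best is C@3, peak 17.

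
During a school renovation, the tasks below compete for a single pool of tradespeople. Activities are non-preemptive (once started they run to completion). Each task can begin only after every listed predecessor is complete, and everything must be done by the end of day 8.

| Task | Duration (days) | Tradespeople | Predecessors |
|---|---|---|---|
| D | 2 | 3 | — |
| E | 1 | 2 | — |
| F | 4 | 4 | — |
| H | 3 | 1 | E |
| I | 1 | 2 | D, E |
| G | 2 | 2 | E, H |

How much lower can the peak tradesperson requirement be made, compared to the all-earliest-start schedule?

4

Early-start peak: d1:9  d2:8  d3:7  d4:5  d5:2  d6:2  d7:0  d8:0 ⇒ 9.
Leveled (D@1, E@1, F@3, H@2, I@7, G@7): d1:5  d2:4  d3:5  d4:5  d5:4  d6:4  d7:4  d8:2 ⇒ 5.
Reduction 9 − 5 = 4.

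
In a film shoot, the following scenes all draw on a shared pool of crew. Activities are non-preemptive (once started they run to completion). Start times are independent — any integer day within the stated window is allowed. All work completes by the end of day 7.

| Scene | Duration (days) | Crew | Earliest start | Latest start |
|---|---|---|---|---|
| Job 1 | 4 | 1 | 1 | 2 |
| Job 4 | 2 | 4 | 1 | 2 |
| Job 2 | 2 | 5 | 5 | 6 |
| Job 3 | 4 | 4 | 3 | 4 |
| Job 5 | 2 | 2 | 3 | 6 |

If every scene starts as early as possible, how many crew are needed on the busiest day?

9

Early-start schedule: Job 1@1, Job 4@1, Job 2@5, Job 3@3, Job 5@3.
Load per day: day 1: 5, day 2: 5, day 3: 7, day 4: 7, day 5: 9, day 6: 9, day 7: 0.
Peak is 9.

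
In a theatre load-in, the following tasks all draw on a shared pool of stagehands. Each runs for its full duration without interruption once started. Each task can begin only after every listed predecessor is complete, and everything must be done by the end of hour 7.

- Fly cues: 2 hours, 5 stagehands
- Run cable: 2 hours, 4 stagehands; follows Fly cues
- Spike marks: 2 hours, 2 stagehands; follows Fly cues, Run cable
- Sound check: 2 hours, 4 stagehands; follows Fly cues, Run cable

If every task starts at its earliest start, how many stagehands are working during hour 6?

6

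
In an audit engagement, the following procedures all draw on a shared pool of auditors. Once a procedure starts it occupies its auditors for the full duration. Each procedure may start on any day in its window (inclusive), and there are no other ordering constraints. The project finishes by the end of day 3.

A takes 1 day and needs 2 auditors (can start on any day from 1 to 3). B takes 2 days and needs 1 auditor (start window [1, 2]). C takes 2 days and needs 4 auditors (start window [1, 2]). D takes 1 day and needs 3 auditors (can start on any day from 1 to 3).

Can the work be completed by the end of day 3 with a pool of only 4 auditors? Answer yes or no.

Total auditor-days = 15; over 3 days the average is 15/3 > 4, so some day must exceed 4.

no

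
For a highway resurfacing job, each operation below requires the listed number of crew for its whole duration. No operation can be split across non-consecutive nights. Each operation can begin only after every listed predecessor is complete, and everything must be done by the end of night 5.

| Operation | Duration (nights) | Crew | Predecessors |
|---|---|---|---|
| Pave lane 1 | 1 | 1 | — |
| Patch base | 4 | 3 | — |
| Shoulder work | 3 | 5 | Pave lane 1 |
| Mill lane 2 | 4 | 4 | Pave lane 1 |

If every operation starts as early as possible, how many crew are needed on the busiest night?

Early-start schedule: Pave lane 1@1, Patch base@1, Shoulder work@2, Mill lane 2@2.
Load per night: night 1: 4, night 2: 12, night 3: 12, night 4: 12, night 5: 4.
Peak is 12.

12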